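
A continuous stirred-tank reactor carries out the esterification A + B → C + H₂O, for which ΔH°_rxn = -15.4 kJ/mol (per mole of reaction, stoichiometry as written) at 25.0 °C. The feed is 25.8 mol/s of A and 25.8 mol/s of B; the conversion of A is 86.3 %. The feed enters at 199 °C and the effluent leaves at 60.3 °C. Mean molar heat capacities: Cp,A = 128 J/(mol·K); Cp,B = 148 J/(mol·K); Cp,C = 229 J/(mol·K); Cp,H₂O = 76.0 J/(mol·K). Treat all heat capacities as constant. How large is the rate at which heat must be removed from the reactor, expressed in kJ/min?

Q_out = 78500 kJ/min

Extent of reaction ξ = 0.863 × 25.8 = 22.265 mol/s
Reaction term: ξ·ΔH°_rxn = 22.265 × -15.4 = -342.89 kJ/s
Sensible, feed 199→25 °C: -1239 kJ/s
Outlet flows (mol/s): A 3.5346, B 3.5346, C 22.265, H₂O 22.265
Sensible, products 25→60.3 °C: 274.16 kJ/s
Q = ΔH = -1307.7 kJ/s = -1307.7 kW
Heat removed = 78465 kJ/min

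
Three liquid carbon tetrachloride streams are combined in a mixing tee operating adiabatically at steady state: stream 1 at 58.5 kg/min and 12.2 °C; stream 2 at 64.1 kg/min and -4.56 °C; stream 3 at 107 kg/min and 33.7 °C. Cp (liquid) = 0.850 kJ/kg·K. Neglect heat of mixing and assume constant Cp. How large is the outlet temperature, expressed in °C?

T_out = 17.5 °C

No heat crosses the boundary, so H_out = H_in.
T_out = Σ ṁᵢCp,ᵢTᵢ / Σ ṁᵢCp,ᵢ
      = 3423.2 / 195.16 = 17.541 °C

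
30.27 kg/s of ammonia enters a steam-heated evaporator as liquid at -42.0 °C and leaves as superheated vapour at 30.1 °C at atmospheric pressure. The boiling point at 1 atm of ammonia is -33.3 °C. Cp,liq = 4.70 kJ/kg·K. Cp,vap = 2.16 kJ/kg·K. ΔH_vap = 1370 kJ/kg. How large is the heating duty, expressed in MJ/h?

Q = 169000 MJ/h

liquid -42.0→-33.3 °C: 40.89 kJ/kg
vaporisation at -33.3 °C: 1370 kJ/kg
vapour -33.3→30.1 °C: 136.94 kJ/kg
Δh = 40.89 + 1370 + 136.94 = 1547.8 kJ/kg
Q = ṁ·Δh = 30.27 kg/s × 1547.8 kJ/kg = 46853 kJ/s
|Q| = 46853 kW = 168670 MJ/h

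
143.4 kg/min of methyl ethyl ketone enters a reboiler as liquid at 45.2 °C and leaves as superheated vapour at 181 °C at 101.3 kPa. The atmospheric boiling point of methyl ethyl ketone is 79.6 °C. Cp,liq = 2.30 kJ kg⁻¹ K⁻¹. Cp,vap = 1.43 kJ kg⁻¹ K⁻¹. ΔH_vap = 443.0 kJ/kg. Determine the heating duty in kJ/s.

Q = 1590 kJ/s

liquid 45.2→79.6 °C: 79.12 kJ/kg
vaporisation at 79.6 °C: 443 kJ/kg
vapour 79.6→181 °C: 145 kJ/kg
Δh = 79.12 + 443 + 145 = 667.12 kJ/kg
Q = ṁ·Δh = 143.4 kg/min × 667.12 kJ/kg = 95665 kJ/min
|Q| = 1594.4 kW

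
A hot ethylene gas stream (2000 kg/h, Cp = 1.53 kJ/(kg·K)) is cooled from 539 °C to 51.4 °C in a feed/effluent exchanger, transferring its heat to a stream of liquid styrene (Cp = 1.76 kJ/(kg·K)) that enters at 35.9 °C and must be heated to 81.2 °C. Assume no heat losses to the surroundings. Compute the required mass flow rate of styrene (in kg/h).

ṁ_c = 18700 kg/h

Heat released by hot stream: Q = 2000 × 1.53 × (539 − 51.4) = 1.4921e+06 kJ/h
Energy balance on cold side (adiabatic exchanger): Q = ṁ_c·Cp_c·(T_c,out − T_c,in)
ṁ_c = 1.4921e+06 / [1.76 × (81.2 − 35.9)] = 18714 kg/h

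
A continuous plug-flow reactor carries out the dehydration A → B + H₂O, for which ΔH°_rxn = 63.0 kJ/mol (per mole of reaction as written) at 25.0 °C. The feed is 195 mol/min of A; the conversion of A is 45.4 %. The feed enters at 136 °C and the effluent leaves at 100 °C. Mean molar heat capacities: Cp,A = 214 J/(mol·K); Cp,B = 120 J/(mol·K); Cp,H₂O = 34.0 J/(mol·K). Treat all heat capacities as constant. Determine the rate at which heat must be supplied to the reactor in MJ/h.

Extent of reaction ξ = 0.454 × 195 = 88.53 mol/min
Reaction term: ξ·ΔH°_rxn = 88.53 × 63.0 = 5577.4 kJ/min
Sensible, feed 136→25 °C: -4632 kJ/min
Outlet flows (mol/min): A 106.47, B 88.53, H₂O 88.53
Sensible, products 25→100 °C: 2731.4 kJ/min
Q = ΔH = 3676.7 kJ/min = 61.279 kW
Heat supplied = 220.6 MJ/h

Q_in = 221 MJ/h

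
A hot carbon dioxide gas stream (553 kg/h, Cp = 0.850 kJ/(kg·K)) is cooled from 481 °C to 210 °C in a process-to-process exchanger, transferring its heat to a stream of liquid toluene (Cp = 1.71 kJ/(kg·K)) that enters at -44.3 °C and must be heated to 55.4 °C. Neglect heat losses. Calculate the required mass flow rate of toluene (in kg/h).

Heat released by hot stream: Q = 553 × 0.850 × (481 − 210) = 127380 kJ/h
Energy balance on cold side (adiabatic exchanger): Q = ṁ_c·Cp_c·(T_c,out − T_c,in)
ṁ_c = 127380 / [1.71 × (55.4 − -44.3)] = 747.17 kg/h

ṁ_c = 747 kg/h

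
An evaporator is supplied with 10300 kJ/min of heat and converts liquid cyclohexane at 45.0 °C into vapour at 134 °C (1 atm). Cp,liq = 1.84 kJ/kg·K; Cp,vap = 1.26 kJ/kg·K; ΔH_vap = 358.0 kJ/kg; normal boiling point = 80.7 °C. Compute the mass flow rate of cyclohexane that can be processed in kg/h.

Δh = 1.84×(80.7−45.0) + 358.0 + 1.26×(134−80.7) = 490.85 kJ/kg
Q = 10300 kJ/min = 171.67 kJ/s = 618000 kJ/h
ṁ = Q/Δh = 618000 / 490.85 = 1259.1 kg/h

ṁ = 1260 kg/h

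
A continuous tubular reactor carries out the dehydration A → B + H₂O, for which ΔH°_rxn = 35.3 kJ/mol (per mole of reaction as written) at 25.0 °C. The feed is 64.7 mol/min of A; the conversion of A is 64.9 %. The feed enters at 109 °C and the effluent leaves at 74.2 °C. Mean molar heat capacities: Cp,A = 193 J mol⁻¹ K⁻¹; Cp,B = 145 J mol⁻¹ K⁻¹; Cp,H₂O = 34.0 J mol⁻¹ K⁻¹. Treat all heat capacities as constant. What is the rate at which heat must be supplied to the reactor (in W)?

Q_in = 17000 W

Extent of reaction ξ = 0.649 × 64.7 = 41.99 mol/min
Reaction term: ξ·ΔH°_rxn = 41.99 × 35.3 = 1482.3 kJ/min
Sensible, feed 109→25 °C: -1048.9 kJ/min
Outlet flows (mol/min): A 22.71, B 41.99, H₂O 41.99
Sensible, products 25→74.2 °C: 585.44 kJ/min
Q = ΔH = 1018.8 kJ/min = 16.98 kW
Heat supplied = 16980 W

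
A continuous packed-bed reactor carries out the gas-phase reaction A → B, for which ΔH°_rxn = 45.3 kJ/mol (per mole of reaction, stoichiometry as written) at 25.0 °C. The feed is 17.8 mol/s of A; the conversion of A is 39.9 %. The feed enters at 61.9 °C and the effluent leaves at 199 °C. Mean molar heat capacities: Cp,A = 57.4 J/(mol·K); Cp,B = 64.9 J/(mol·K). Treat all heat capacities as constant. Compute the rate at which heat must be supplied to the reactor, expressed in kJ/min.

Extent of reaction ξ = 0.399 × 17.8 = 7.1022 mol/s
Reaction term: ξ·ΔH°_rxn = 7.1022 × 45.3 = 321.73 kJ/s
Sensible, feed 61.9→25 °C: -37.701 kJ/s
Outlet flows (mol/s): A 10.698, B 7.1022
Sensible, products 25→199 °C: 187.05 kJ/s
Q = ΔH = 471.08 kJ/s = 471.08 kW
Heat supplied = 28265 kJ/min

Q_in = 28300 kJ/min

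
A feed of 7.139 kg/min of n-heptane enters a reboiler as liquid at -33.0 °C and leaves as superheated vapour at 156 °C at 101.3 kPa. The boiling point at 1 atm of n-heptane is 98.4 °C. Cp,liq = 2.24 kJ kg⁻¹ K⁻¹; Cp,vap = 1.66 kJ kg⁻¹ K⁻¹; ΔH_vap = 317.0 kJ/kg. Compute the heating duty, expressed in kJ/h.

liquid -33.0→98.4 °C: 294.34 kJ/kg
vaporisation at 98.4 °C: 317 kJ/kg
vapour 98.4→156 °C: 95.616 kJ/kg
Δh = 294.34 + 317 + 95.616 = 706.95 kJ/kg
Q = ṁ·Δh = 7.139 kg/min × 706.95 kJ/kg = 5046.9 kJ/min
|Q| = 84.116 kW = 302820 kJ/h

Q = 303000 kJ/h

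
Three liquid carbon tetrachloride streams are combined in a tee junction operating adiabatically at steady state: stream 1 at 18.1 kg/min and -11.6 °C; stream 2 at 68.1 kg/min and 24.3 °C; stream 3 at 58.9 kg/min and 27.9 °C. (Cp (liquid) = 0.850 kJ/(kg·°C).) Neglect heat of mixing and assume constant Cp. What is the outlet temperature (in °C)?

Energy balance with Q = 0: Σ ṁᵢCp,ᵢ(T_out − Tᵢ) = 0
T_out = Σ ṁᵢCp,ᵢTᵢ / Σ ṁᵢCp,ᵢ
      = 2625 / 123.33 = 21.283 °C

T_out = 21.3 °C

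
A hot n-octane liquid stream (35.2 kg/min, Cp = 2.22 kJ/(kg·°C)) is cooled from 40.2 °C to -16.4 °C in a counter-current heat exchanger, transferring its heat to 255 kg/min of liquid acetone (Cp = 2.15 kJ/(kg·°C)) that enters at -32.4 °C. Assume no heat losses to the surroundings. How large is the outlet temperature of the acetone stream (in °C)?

Heat released by hot stream: Q = 35.2 × 2.22 × (40.2 − -16.4) = 4423 kJ/min
Energy balance on cold side (adiabatic exchanger): Q = ṁ_c·Cp_c·(T_c,out − T_c,in)
T_c,out = -32.4 + 4423/(255 × 2.15) = -24.333 °C

T_c,out = -24.3 °C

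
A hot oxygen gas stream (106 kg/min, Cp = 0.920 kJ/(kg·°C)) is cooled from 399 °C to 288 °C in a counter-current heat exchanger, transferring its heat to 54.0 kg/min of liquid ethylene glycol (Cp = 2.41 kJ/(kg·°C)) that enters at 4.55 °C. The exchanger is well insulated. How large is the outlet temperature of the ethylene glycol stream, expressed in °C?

T_c,out = 87.7 °C

Heat released by hot stream: Q = 106 × 0.920 × (399 − 288) = 10825 kJ/min
Energy balance on cold side (adiabatic exchanger): Q = ṁ_c·Cp_c·(T_c,out − T_c,in)
T_c,out = 4.55 + 10825/(54.0 × 2.41) = 87.728 °C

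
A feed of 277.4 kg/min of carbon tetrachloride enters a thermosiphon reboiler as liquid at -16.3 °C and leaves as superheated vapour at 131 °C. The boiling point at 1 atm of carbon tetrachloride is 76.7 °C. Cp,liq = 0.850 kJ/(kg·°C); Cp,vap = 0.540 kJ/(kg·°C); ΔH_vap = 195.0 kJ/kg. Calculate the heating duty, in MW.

Q = 1.40 MW

liquid -16.3→76.7 °C: 79.05 kJ/kg
vaporisation at 76.7 °C: 195 kJ/kg
vapour 76.7→131 °C: 29.322 kJ/kg
Δh = 79.05 + 195 + 29.322 = 303.37 kJ/kg
Q = ṁ·Δh = 277.4 kg/min × 303.37 kJ/kg = 84155 kJ/min
|Q| = 1402.6 kW = 1.4026 MW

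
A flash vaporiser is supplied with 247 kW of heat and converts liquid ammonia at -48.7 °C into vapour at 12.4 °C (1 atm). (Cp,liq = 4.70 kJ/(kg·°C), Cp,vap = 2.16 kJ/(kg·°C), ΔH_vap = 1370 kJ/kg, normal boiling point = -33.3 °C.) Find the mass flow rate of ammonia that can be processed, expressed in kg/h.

ṁ = 577 kg/h

Δh = 4.70×(-33.3−-48.7) + 1370 + 2.16×(12.4−-33.3) = 1541.1 kJ/kg
Q = 247 kW = 247 kJ/s = 889200 kJ/h
ṁ = Q/Δh = 889200 / 1541.1 = 576.99 kg/h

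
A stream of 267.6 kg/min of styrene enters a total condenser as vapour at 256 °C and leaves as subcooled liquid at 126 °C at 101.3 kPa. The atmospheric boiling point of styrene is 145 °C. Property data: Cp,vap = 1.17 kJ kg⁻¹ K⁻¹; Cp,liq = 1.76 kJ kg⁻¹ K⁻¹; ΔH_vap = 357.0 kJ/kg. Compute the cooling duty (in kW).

Q_c = 2320 kW

vapour 256→145 °C: -129.87 kJ/kg
condensation at 145 °C: -357 kJ/kg
liquid 145→126 °C: -33.44 kJ/kg
Δh = -129.87 + -357 + -33.44 = -520.31 kJ/kg
Q = ṁ·Δh = 267.6 kg/min × -520.31 kJ/kg = -139230 kJ/min
|Q| = 2320.6 kW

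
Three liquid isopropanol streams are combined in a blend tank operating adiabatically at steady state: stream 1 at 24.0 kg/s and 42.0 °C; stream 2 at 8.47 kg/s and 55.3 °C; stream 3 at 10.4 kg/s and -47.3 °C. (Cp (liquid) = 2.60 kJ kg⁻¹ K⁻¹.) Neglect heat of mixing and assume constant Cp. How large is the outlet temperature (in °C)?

Adiabatic, steady state ⇒ Σ ṁᵢCp,ᵢ(T_out − Tᵢ) = 0
Σ ṁᵢCp,ᵢTᵢ = 24.0×2.60×42.0 + 8.47×2.60×55.3 + 10.4×2.60×-47.3 = 2559.6
Σ ṁᵢCp,ᵢ = 24.0×2.60 + 8.47×2.60 + 10.4×2.60 = 111.46
T_out = 2559.6 / 111.46 = 22.964 °C

T_out = 23.0 °C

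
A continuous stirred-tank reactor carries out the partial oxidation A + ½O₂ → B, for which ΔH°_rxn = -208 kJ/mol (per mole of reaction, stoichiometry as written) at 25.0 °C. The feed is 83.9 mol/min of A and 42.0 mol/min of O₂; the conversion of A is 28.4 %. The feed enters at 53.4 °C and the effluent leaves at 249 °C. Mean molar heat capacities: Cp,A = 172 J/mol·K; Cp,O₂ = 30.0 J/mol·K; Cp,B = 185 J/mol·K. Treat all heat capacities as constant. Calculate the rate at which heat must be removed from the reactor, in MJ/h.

Extent of reaction ξ = 0.284 × 83.9 = 23.828 mol/min
Reaction term: ξ·ΔH°_rxn = 23.828 × -208 = -4956.1 kJ/min
Sensible, feed 53.4→25 °C: -445.62 kJ/min
Outlet flows (mol/min): A 60.072, O₂ 30.086, B 23.828
Sensible, products 25→249 °C: 3504.1 kJ/min
Q = ΔH = -1897.7 kJ/min = -31.628 kW
Heat removed = 113.86 MJ/h

Q_out = 114 MJ/h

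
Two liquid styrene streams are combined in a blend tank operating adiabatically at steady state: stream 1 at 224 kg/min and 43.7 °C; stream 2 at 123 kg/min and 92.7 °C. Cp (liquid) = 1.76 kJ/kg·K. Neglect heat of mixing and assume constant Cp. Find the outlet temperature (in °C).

T_out = 61.1 °C

No heat crosses the boundary, so H_out = H_in.
Σ ṁᵢCp,ᵢTᵢ = 224×1.76×43.7 + 123×1.76×92.7 = 37296
Σ ṁᵢCp,ᵢ = 224×1.76 + 123×1.76 = 610.72
T_out = 37296 / 610.72 = 61.069 °C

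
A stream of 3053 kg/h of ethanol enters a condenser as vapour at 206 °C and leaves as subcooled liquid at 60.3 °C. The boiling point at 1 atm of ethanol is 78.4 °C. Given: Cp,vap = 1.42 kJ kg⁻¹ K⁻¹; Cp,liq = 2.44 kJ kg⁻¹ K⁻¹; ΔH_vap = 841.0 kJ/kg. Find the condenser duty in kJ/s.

Q_c = 904 kJ/s

vapour 206→78.4 °C: -181.19 kJ/kg
condensation at 78.4 °C: -841 kJ/kg
liquid 78.4→60.3 °C: -44.164 kJ/kg
Δh = -181.19 + -841 + -44.164 = -1066.4 kJ/kg
Q = ṁ·Δh = 3053 kg/h × -1066.4 kJ/kg = -3.2556e+06 kJ/h
|Q| = 904.33 kW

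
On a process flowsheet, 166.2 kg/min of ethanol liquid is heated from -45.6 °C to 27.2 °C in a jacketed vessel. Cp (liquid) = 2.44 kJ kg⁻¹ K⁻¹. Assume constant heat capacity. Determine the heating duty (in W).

Q = ṁ·Cp·ΔT = 166.2 × 2.44 × (27.2 − -45.6) = 29522 kJ/min
Converting: 29522 / 60 s = 492.04 kW
Heating duty = 492040 W

Q = 492000 W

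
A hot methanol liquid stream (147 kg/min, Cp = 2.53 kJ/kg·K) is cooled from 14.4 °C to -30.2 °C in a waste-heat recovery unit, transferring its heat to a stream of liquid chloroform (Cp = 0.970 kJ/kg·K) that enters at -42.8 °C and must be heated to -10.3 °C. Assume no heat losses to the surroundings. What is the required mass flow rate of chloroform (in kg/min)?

ṁ_c = 526 kg/min

Heat released by hot stream: Q = 147 × 2.53 × (14.4 − -30.2) = 16587 kJ/min
Energy balance on cold side (adiabatic exchanger): Q = ṁ_c·Cp_c·(T_c,out − T_c,in)
ṁ_c = 16587 / [0.970 × (-10.3 − -42.8)] = 526.16 kg/min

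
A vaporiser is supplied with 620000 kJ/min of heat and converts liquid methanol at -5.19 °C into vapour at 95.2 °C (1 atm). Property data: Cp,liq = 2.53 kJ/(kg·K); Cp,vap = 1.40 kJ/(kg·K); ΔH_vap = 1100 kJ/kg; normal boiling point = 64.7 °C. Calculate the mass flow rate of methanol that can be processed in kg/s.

ṁ = 7.83 kg/s

Δh = 2.53×(64.7−-5.19) + 1100 + 1.40×(95.2−64.7) = 1319.5 kJ/kg
Q = 620000 kJ/min = 10333 kJ/s = 10333 kJ/s
ṁ = Q/Δh = 10333 / 1319.5 = 7.8311 kg/s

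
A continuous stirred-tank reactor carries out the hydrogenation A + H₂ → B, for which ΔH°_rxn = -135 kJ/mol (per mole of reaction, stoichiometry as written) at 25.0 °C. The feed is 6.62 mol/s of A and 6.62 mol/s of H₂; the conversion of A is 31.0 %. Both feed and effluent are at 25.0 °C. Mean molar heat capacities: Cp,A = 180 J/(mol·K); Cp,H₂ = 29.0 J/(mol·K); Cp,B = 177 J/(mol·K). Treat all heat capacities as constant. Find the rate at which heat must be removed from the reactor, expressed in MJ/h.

Q_out = 997 MJ/h

Extent of reaction ξ = 0.310 × 6.62 = 2.0522 mol/s
Reaction term: ξ·ΔH°_rxn = 2.0522 × -135 = -277.05 kJ/s
Q = ΔH = -277.05 kJ/s = -277.05 kW
Heat removed = 997.37 MJ/h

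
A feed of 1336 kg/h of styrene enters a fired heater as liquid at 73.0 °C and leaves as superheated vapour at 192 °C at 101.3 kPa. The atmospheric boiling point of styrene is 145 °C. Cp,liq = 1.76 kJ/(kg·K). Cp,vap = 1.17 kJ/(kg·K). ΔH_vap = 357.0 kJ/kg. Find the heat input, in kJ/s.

liquid 73.0→145 °C: 126.72 kJ/kg
vaporisation at 145 °C: 357 kJ/kg
vapour 145→192 °C: 54.99 kJ/kg
Δh = 126.72 + 357 + 54.99 = 538.71 kJ/kg
Q = ṁ·Δh = 1336 kg/h × 538.71 kJ/kg = 719720 kJ/h
|Q| = 199.92 kW

Q = 200 kJ/s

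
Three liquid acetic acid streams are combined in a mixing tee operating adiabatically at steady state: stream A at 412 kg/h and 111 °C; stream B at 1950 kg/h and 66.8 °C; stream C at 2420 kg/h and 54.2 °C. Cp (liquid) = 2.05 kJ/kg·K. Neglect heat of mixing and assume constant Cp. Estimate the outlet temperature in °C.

Energy balance with Q = 0: Σ ṁᵢCp,ᵢ(T_out − Tᵢ) = 0
T_out = Σ ṁᵢCp,ᵢTᵢ / Σ ṁᵢCp,ᵢ
      = 629670 / 9803.1 = 64.232 °C

T_out = 64.2 °C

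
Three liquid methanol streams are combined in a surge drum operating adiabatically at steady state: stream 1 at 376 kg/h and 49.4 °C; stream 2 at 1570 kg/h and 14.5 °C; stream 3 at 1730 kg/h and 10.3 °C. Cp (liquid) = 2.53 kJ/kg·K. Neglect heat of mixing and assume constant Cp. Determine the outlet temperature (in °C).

T_out = 16.1 °C

Adiabatic, steady state ⇒ Σ ṁᵢCp,ᵢ(T_out − Tᵢ) = 0
T_out = Σ ṁᵢCp,ᵢTᵢ / Σ ṁᵢCp,ᵢ
      = 149670 / 9300.3 = 16.093 °C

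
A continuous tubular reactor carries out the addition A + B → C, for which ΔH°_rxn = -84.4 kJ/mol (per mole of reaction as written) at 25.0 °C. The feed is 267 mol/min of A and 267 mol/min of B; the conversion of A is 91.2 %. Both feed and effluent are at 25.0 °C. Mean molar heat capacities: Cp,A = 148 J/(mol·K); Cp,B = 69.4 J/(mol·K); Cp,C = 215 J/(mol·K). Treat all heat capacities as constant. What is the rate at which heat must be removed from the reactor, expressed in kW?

Q_out = 343 kW

Extent of reaction ξ = 0.912 × 267 = 243.5 mol/min
Reaction term: ξ·ΔH°_rxn = 243.5 × -84.4 = -20552 kJ/min
Q = ΔH = -20552 kJ/min = -342.53 kW
Heat removed = 342.53 kW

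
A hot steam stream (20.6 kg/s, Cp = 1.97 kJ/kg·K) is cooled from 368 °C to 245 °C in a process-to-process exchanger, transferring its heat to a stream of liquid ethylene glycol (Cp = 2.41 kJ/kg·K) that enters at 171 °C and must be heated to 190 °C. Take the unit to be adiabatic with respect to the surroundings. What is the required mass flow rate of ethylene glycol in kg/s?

Heat released by hot stream: Q = 20.6 × 1.97 × (368 − 245) = 4991.6 kJ/s
Energy balance on cold side (adiabatic exchanger): Q = ṁ_c·Cp_c·(T_c,out − T_c,in)
ṁ_c = 4991.6 / [2.41 × (190 − 171)] = 109.01 kg/s

ṁ_c = 109 kg/s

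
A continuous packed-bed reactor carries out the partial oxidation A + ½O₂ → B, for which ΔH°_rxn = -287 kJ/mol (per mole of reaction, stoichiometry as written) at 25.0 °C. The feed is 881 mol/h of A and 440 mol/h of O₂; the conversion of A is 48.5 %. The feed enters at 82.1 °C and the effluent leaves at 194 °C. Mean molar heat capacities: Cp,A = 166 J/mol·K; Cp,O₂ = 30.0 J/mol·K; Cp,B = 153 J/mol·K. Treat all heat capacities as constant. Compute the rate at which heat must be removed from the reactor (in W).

Q_out = 29700 W

Extent of reaction ξ = 0.485 × 881 = 427.28 mol/h
Reaction term: ξ·ΔH°_rxn = 427.28 × -287 = -122630 kJ/h
Sensible, feed 82.1→25 °C: -9104.4 kJ/h
Outlet flows (mol/h): A 453.72, O₂ 226.36, B 427.28
Sensible, products 25→194 °C: 24924 kJ/h
Q = ΔH = -106810 kJ/h = -29.67 kW
Heat removed = 29670 W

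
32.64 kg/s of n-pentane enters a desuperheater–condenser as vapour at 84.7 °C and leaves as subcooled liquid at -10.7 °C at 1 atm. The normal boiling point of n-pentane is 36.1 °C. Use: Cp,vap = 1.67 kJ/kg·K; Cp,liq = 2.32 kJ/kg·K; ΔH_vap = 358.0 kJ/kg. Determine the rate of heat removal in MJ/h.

vapour 84.7→36.1 °C: -81.162 kJ/kg
condensation at 36.1 °C: -358 kJ/kg
liquid 36.1→-10.7 °C: -108.58 kJ/kg
Δh = -81.162 + -358 + -108.58 = -547.74 kJ/kg
Q = ṁ·Δh = 32.64 kg/s × -547.74 kJ/kg = -17878 kJ/s
|Q| = 17878 kW = 64361 MJ/h

Q_c = 64400 MJ/h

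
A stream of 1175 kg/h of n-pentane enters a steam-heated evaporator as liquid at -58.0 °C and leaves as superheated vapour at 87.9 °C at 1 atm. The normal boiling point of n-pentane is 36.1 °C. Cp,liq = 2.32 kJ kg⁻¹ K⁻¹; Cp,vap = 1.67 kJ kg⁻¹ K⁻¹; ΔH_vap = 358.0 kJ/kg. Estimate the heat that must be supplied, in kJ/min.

Q = 13000 kJ/min

liquid -58.0→36.1 °C: 218.31 kJ/kg
vaporisation at 36.1 °C: 358 kJ/kg
vapour 36.1→87.9 °C: 86.506 kJ/kg
Δh = 218.31 + 358 + 86.506 = 662.82 kJ/kg
Q = ṁ·Δh = 1175 kg/h × 662.82 kJ/kg = 778810 kJ/h
|Q| = 216.34 kW = 12980 kJ/min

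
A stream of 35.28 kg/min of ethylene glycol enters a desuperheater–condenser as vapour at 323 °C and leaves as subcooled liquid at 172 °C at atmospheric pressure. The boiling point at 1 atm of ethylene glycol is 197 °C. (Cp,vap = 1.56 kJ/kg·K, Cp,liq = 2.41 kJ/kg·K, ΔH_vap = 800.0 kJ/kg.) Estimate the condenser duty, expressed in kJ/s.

Q_c = 621 kJ/s

vapour 323→197 °C: -196.56 kJ/kg
condensation at 197 °C: -800 kJ/kg
liquid 197→172 °C: -60.25 kJ/kg
Δh = -196.56 + -800 + -60.25 = -1056.8 kJ/kg
Q = ṁ·Δh = 35.28 kg/min × -1056.8 kJ/kg = -37284 kJ/min
|Q| = 621.4 kW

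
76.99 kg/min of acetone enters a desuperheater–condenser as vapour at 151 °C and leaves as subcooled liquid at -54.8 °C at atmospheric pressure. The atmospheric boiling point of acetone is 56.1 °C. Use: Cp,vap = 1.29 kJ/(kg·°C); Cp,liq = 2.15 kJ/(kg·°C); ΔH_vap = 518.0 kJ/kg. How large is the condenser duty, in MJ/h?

Q_c = 4060 MJ/h

vapour 151→56.1 °C: -122.42 kJ/kg
condensation at 56.1 °C: -518 kJ/kg
liquid 56.1→-54.8 °C: -238.44 kJ/kg
Δh = -122.42 + -518 + -238.44 = -878.86 kJ/kg
Q = ṁ·Δh = 76.99 kg/min × -878.86 kJ/kg = -67663 kJ/min
|Q| = 1127.7 kW = 4059.8 MJ/h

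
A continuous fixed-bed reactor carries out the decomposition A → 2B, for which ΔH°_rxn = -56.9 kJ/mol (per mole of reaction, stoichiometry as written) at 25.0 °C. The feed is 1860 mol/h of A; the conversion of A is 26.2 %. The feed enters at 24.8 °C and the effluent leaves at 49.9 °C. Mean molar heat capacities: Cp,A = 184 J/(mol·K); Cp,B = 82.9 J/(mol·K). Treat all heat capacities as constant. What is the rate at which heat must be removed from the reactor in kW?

Extent of reaction ξ = 0.262 × 1860 = 487.32 mol/h
Reaction term: ξ·ΔH°_rxn = 487.32 × -56.9 = -27729 kJ/h
Sensible, feed 24.8→25 °C: 68.448 kJ/h
Outlet flows (mol/h): A 1372.7, B 974.64
Sensible, products 25→49.9 °C: 8300.9 kJ/h
Q = ΔH = -19359 kJ/h = -5.3775 kW
Heat removed = 5.3775 kW

Q_out = 5.38 kW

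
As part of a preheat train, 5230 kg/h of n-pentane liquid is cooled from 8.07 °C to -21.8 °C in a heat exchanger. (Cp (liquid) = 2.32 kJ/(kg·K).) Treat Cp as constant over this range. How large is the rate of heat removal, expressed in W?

Q = ṁ·Cp·ΔT = 5230 × 2.32 × (-21.8 − 8.07) = -362430 kJ/h
Converting: 362430 / 3600 s = 100.68 kW
Cooling duty = 100680 W

Q_c = 101000 W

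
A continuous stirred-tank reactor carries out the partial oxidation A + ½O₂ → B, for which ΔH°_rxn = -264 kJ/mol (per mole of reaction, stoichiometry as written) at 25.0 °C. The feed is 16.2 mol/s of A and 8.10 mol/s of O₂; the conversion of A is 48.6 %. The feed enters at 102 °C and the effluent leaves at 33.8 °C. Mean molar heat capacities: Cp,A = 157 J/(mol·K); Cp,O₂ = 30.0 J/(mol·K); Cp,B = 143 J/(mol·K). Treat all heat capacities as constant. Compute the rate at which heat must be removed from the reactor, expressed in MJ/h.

Q_out = 8170 MJ/h

Extent of reaction ξ = 0.486 × 16.2 = 7.8732 mol/s
Reaction term: ξ·ΔH°_rxn = 7.8732 × -264 = -2078.5 kJ/s
Sensible, feed 102→25 °C: -214.55 kJ/s
Outlet flows (mol/s): A 8.3268, O₂ 4.1634, B 7.8732
Sensible, products 25→33.8 °C: 22.511 kJ/s
Q = ΔH = -2270.6 kJ/s = -2270.6 kW
Heat removed = 8174 MJ/h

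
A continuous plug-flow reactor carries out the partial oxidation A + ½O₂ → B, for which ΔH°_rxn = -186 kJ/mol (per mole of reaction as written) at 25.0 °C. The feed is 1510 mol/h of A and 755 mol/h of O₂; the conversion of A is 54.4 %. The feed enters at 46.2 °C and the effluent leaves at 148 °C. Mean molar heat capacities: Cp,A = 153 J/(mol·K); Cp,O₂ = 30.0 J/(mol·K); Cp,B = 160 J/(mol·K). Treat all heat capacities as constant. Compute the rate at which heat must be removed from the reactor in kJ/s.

Q_out = 35.5 kJ/s

Extent of reaction ξ = 0.544 × 1510 = 821.44 mol/h
Reaction term: ξ·ΔH°_rxn = 821.44 × -186 = -152790 kJ/h
Sensible, feed 46.2→25 °C: -5378 kJ/h
Outlet flows (mol/h): A 688.56, O₂ 344.28, B 821.44
Sensible, products 25→148 °C: 30394 kJ/h
Q = ΔH = -127770 kJ/h = -35.492 kW
Heat removed = 35.492 kJ/s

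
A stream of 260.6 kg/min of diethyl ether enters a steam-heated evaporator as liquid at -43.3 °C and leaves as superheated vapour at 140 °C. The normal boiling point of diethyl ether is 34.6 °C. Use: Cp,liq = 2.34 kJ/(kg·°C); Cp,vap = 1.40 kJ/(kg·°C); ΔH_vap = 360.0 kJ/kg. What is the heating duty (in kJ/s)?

liquid -43.3→34.6 °C: 182.29 kJ/kg
vaporisation at 34.6 °C: 360 kJ/kg
vapour 34.6→140 °C: 147.56 kJ/kg
Δh = 182.29 + 360 + 147.56 = 689.85 kJ/kg
Q = ṁ·Δh = 260.6 kg/min × 689.85 kJ/kg = 179770 kJ/min
|Q| = 2996.2 kW

Q = 3000 kJ/s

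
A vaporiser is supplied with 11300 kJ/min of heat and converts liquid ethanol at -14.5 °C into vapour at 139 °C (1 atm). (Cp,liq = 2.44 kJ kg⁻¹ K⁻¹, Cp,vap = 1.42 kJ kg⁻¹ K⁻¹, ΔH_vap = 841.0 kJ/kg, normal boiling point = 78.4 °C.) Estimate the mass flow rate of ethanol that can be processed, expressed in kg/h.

Δh = 2.44×(78.4−-14.5) + 841.0 + 1.42×(139−78.4) = 1153.7 kJ/kg
Q = 11300 kJ/min = 188.33 kJ/s = 678000 kJ/h
ṁ = Q/Δh = 678000 / 1153.7 = 587.66 kg/h

ṁ = 588 kg/h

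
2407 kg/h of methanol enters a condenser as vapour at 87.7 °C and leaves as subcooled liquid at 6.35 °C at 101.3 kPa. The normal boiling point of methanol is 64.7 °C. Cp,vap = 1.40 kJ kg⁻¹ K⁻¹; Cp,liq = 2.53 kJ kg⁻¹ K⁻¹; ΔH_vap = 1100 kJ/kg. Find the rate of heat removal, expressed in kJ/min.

Q_c = 51300 kJ/min

vapour 87.7→64.7 °C: -32.2 kJ/kg
condensation at 64.7 °C: -1100 kJ/kg
liquid 64.7→6.35 °C: -147.63 kJ/kg
Δh = -32.2 + -1100 + -147.63 = -1279.8 kJ/kg
Q = ṁ·Δh = 2407 kg/h × -1279.8 kJ/kg = -3.0805e+06 kJ/h
|Q| = 855.71 kW = 51342 kJ/min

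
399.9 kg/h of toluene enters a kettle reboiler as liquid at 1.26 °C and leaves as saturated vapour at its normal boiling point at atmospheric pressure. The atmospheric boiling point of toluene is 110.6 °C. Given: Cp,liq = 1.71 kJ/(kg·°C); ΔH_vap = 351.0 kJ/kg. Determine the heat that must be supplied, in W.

liquid 1.26→110.6 °C: 186.97 kJ/kg
vaporisation at 110.6 °C: 351 kJ/kg
Δh = 186.97 + 351 = 537.97 kJ/kg
Q = ṁ·Δh = 399.9 kg/h × 537.97 kJ/kg = 215130 kJ/h
|Q| = 59.76 kW = 59760 W

Q = 59800 W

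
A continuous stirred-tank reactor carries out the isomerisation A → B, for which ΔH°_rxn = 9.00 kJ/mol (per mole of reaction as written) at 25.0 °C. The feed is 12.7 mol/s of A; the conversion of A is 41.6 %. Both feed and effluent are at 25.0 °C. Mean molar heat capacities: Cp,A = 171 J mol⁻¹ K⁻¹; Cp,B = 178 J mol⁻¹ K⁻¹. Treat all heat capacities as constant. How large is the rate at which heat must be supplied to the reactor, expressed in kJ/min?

Extent of reaction ξ = 0.416 × 12.7 = 5.2832 mol/s
Reaction term: ξ·ΔH°_rxn = 5.2832 × 9.00 = 47.549 kJ/s
Q = ΔH = 47.549 kJ/s = 47.549 kW
Heat supplied = 2852.9 kJ/min

Q_in = 2850 kJ/min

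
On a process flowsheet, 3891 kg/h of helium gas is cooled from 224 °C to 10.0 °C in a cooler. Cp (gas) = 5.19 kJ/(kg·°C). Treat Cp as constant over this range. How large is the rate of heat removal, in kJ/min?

Q = ṁ·Cp·ΔT = 3891 × 5.19 × (10.0 − 224) = -4.3216e+06 kJ/h
Converting: 4.3216e+06 / 3600 s = 1200.4 kW
Cooling duty = 72026 kJ/min

Q_c = 72000 kJ/min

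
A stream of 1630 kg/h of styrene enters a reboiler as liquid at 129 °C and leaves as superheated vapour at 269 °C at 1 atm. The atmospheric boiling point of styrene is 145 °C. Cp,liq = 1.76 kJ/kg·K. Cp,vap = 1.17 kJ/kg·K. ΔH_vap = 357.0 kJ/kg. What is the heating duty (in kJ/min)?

Q = 14400 kJ/min

liquid 129→145 °C: 28.16 kJ/kg
vaporisation at 145 °C: 357 kJ/kg
vapour 145→269 °C: 145.08 kJ/kg
Δh = 28.16 + 357 + 145.08 = 530.24 kJ/kg
Q = ṁ·Δh = 1630 kg/h × 530.24 kJ/kg = 864290 kJ/h
|Q| = 240.08 kW = 14405 kJ/min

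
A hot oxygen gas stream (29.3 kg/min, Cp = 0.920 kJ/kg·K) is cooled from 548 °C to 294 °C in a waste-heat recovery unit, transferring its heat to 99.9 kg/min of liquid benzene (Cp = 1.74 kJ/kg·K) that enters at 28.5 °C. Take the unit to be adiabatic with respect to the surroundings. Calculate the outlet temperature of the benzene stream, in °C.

Heat released by hot stream: Q = 29.3 × 0.920 × (548 − 294) = 6846.8 kJ/min
Energy balance on cold side (adiabatic exchanger): Q = ṁ_c·Cp_c·(T_c,out − T_c,in)
T_c,out = 28.5 + 6846.8/(99.9 × 1.74) = 67.889 °C

T_c,out = 67.9 °C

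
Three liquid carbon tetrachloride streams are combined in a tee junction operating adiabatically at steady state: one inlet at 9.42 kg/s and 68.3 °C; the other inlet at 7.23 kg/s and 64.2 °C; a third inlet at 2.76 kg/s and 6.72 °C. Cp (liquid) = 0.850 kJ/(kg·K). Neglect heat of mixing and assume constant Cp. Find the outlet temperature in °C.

T_out = 58.0 °C

Energy balance with Q = 0: Σ ṁᵢCp,ᵢ(T_out − Tᵢ) = 0
T_out = Σ ṁᵢCp,ᵢTᵢ / Σ ṁᵢCp,ᵢ
      = 957.18 / 16.498 = 58.016 °C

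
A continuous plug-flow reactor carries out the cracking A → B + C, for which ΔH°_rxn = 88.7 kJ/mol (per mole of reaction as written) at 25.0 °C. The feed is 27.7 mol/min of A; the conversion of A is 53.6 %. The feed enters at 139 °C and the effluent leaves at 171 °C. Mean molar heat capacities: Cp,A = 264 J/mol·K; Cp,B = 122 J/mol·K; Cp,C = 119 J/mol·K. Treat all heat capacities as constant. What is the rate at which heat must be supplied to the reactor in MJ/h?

Q_in = 90.1 MJ/h

Extent of reaction ξ = 0.536 × 27.7 = 14.847 mol/min
Reaction term: ξ·ΔH°_rxn = 14.847 × 88.7 = 1316.9 kJ/min
Sensible, feed 139→25 °C: -833.66 kJ/min
Outlet flows (mol/min): A 12.853, B 14.847, C 14.847
Sensible, products 25→171 °C: 1017.8 kJ/min
Q = ΔH = 1501.1 kJ/min = 25.018 kW
Heat supplied = 90.066 MJ/h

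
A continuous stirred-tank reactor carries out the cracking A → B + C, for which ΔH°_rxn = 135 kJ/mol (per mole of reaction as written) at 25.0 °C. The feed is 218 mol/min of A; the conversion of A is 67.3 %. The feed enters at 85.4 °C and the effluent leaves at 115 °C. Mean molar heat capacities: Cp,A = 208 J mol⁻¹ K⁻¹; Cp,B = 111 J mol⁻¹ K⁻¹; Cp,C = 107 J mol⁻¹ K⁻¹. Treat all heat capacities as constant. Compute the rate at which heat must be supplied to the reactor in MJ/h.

Q_in = 1280 MJ/h

Extent of reaction ξ = 0.673 × 218 = 146.71 mol/min
Reaction term: ξ·ΔH°_rxn = 146.71 × 135 = 19806 kJ/min
Sensible, feed 85.4→25 °C: -2738.8 kJ/min
Outlet flows (mol/min): A 71.286, B 146.71, C 146.71
Sensible, products 25→115 °C: 4213 kJ/min
Q = ΔH = 21281 kJ/min = 354.68 kW
Heat supplied = 1276.8 MJ/h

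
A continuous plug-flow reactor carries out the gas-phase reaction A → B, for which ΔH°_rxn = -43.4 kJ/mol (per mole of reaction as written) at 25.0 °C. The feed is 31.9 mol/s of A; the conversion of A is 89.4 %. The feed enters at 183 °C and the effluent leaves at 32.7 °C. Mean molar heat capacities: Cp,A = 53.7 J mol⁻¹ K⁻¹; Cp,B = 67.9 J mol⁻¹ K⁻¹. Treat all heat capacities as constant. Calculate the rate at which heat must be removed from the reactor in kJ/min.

Extent of reaction ξ = 0.894 × 31.9 = 28.519 mol/s
Reaction term: ξ·ΔH°_rxn = 28.519 × -43.4 = -1237.7 kJ/s
Sensible, feed 183→25 °C: -270.66 kJ/s
Outlet flows (mol/s): A 3.3814, B 28.519
Sensible, products 25→32.7 °C: 16.309 kJ/s
Q = ΔH = -1492.1 kJ/s = -1492.1 kW
Heat removed = 89523 kJ/min

Q_out = 89500 kJ/min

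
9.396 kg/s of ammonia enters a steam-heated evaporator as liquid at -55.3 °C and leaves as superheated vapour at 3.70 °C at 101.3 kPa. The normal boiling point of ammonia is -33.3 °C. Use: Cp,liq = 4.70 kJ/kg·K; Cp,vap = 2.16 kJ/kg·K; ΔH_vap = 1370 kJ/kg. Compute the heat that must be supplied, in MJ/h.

Q = 52500 MJ/h

liquid -55.3→-33.3 °C: 103.4 kJ/kg
vaporisation at -33.3 °C: 1370 kJ/kg
vapour -33.3→3.70 °C: 79.92 kJ/kg
Δh = 103.4 + 1370 + 79.92 = 1553.3 kJ/kg
Q = ṁ·Δh = 9.396 kg/s × 1553.3 kJ/kg = 14595 kJ/s
|Q| = 14595 kW = 52542 MJ/h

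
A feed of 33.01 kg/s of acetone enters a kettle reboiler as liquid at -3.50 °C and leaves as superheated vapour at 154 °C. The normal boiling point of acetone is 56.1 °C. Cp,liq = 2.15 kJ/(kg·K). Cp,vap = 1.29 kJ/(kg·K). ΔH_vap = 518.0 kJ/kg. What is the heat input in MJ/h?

Q = 91800 MJ/h

liquid -3.50→56.1 °C: 128.14 kJ/kg
vaporisation at 56.1 °C: 518 kJ/kg
vapour 56.1→154 °C: 126.29 kJ/kg
Δh = 128.14 + 518 + 126.29 = 772.43 kJ/kg
Q = ṁ·Δh = 33.01 kg/s × 772.43 kJ/kg = 25498 kJ/s
|Q| = 25498 kW = 91793 MJ/h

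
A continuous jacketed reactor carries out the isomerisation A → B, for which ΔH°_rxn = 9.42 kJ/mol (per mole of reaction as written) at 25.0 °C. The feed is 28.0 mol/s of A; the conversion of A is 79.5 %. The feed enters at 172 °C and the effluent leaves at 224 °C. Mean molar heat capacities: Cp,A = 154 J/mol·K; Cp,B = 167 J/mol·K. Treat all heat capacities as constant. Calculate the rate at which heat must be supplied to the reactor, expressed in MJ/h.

Q_in = 1770 MJ/h

Extent of reaction ξ = 0.795 × 28.0 = 22.26 mol/s
Reaction term: ξ·ΔH°_rxn = 22.26 × 9.42 = 209.69 kJ/s
Sensible, feed 172→25 °C: -633.86 kJ/s
Outlet flows (mol/s): A 5.74, B 22.26
Sensible, products 25→224 °C: 915.67 kJ/s
Q = ΔH = 491.5 kJ/s = 491.5 kW
Heat supplied = 1769.4 MJ/h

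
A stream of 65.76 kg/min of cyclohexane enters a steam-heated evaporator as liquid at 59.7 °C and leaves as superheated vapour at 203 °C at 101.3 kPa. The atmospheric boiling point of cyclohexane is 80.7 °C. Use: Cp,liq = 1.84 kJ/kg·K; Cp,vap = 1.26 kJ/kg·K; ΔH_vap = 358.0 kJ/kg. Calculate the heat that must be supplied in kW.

liquid 59.7→80.7 °C: 38.64 kJ/kg
vaporisation at 80.7 °C: 358 kJ/kg
vapour 80.7→203 °C: 154.1 kJ/kg
Δh = 38.64 + 358 + 154.1 = 550.74 kJ/kg
Q = ṁ·Δh = 65.76 kg/min × 550.74 kJ/kg = 36217 kJ/min
|Q| = 603.61 kW

Q = 604 kW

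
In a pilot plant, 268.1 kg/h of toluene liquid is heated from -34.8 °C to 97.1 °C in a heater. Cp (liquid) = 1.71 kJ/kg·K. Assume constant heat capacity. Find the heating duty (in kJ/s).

Q = 16.8 kJ/s

Q = ṁ·Cp·ΔT = 268.1 × 1.71 × (97.1 − -34.8) = 60470 kJ/h
Converting: 60470 / 3600 s = 16.797 kW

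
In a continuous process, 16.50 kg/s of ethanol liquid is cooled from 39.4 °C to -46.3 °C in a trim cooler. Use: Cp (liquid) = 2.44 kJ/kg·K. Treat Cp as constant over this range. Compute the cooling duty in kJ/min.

Q_c = 207000 kJ/min

Q = ṁ·Cp·ΔT = 16.50 × 2.44 × (-46.3 − 39.4) = -3450.3 kJ/s
Cooling duty = 207020 kJ/min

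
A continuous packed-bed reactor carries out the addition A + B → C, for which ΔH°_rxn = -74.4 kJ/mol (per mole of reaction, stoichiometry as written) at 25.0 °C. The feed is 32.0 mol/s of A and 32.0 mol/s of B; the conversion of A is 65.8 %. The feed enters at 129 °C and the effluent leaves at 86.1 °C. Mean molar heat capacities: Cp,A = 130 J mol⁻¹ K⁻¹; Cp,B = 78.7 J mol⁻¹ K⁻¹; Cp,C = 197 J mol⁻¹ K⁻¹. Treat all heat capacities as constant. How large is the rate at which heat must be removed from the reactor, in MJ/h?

Q_out = 6730 MJ/h

Extent of reaction ξ = 0.658 × 32.0 = 21.056 mol/s
Reaction term: ξ·ΔH°_rxn = 21.056 × -74.4 = -1566.6 kJ/s
Sensible, feed 129→25 °C: -694.55 kJ/s
Outlet flows (mol/s): A 10.944, B 10.944, C 21.056
Sensible, products 25→86.1 °C: 393 kJ/s
Q = ΔH = -1868.1 kJ/s = -1868.1 kW
Heat removed = 6725.2 MJ/h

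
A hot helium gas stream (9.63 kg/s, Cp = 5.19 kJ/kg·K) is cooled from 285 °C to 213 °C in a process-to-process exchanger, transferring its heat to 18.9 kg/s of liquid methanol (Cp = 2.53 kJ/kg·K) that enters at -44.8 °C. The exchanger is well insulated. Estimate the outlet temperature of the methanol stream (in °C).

T_c,out = 30.5 °C

Heat released by hot stream: Q = 9.63 × 5.19 × (285 − 213) = 3598.5 kJ/s
Energy balance on cold side (adiabatic exchanger): Q = ṁ_c·Cp_c·(T_c,out − T_c,in)
T_c,out = -44.8 + 3598.5/(18.9 × 2.53) = 30.456 °C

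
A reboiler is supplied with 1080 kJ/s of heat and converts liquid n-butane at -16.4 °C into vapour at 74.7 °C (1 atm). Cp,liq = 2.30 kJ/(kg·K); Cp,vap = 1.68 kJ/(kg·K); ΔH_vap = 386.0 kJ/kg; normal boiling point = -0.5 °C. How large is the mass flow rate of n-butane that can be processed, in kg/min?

ṁ = 118 kg/min

Δh = 2.30×(-0.5−-16.4) + 386.0 + 1.68×(74.7−-0.5) = 548.91 kJ/kg
Q = 1080 kJ/s = 1080 kJ/s = 64800 kJ/min
ṁ = Q/Δh = 64800 / 548.91 = 118.05 kg/min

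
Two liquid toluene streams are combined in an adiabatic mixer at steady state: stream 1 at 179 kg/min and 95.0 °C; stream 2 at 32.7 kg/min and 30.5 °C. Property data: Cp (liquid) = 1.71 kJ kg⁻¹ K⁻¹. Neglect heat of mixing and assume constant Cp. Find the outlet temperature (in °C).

T_out = 85.0 °C

Energy balance with Q = 0: Σ ṁᵢCp,ᵢ(T_out − Tᵢ) = 0
T_out = Σ ṁᵢCp,ᵢTᵢ / Σ ṁᵢCp,ᵢ
      = 30784 / 362.01 = 85.037 °C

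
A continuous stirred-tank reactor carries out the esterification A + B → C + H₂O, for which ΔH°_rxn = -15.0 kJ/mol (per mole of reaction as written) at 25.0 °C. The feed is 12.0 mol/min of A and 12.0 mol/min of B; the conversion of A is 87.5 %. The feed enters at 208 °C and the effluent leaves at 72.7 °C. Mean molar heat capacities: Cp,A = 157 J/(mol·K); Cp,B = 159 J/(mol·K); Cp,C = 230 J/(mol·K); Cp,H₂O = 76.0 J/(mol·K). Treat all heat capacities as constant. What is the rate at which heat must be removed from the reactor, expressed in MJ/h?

Q_out = 40.5 MJ/h

Extent of reaction ξ = 0.875 × 12.0 = 10.5 mol/min
Reaction term: ξ·ΔH°_rxn = 10.5 × -15.0 = -157.5 kJ/min
Sensible, feed 208→25 °C: -693.94 kJ/min
Outlet flows (mol/min): A 1.5, B 1.5, C 10.5, H₂O 10.5
Sensible, products 25→72.7 °C: 175.87 kJ/min
Q = ΔH = -675.57 kJ/min = -11.259 kW
Heat removed = 40.534 MJ/h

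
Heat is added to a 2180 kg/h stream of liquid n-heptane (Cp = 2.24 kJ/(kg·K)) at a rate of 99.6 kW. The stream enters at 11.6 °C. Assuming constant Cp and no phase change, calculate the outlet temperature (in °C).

T_out = 85.0 °C

Q = 99.6 kW = 358560 kJ/h
ΔT = Q/(ṁ·Cp) = 358560/(2180×2.24) = 73.427 K
T_out = 11.6 + 73.427 = 85.027 °C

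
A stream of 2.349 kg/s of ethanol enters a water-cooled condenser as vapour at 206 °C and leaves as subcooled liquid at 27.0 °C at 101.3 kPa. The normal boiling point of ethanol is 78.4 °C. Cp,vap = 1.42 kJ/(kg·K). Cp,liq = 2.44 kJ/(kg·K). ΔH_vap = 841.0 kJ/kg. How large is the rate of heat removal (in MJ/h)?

Q_c = 9700 MJ/h

vapour 206→78.4 °C: -181.19 kJ/kg
condensation at 78.4 °C: -841 kJ/kg
liquid 78.4→27.0 °C: -125.42 kJ/kg
Δh = -181.19 + -841 + -125.42 = -1147.6 kJ/kg
Q = ṁ·Δh = 2.349 kg/s × -1147.6 kJ/kg = -2695.7 kJ/s
|Q| = 2695.7 kW = 9704.6 MJ/h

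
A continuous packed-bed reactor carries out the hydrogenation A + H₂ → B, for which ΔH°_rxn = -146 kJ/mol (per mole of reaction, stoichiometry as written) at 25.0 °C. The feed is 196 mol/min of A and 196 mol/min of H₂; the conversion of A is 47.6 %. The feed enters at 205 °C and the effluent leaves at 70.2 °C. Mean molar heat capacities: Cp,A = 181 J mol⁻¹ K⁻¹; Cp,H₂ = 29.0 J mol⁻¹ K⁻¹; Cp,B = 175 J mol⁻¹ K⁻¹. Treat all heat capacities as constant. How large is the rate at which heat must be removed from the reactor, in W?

Extent of reaction ξ = 0.476 × 196 = 93.296 mol/min
Reaction term: ξ·ΔH°_rxn = 93.296 × -146 = -13621 kJ/min
Sensible, feed 205→25 °C: -7408.8 kJ/min
Outlet flows (mol/min): A 102.7, H₂ 102.7, B 93.296
Sensible, products 25→70.2 °C: 1712.8 kJ/min
Q = ΔH = -19317 kJ/min = -321.95 kW
Heat removed = 321950 W

Q_out = 322000 W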